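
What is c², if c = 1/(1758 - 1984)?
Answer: 1/51076 ≈ 1.9579e-5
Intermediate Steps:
c = -1/226 (c = 1/(-226) = -1/226 ≈ -0.0044248)
c² = (-1/226)² = 1/51076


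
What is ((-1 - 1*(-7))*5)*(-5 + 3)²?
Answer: 120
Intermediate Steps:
((-1 - 1*(-7))*5)*(-5 + 3)² = ((-1 + 7)*5)*(-2)² = (6*5)*4 = 30*4 = 120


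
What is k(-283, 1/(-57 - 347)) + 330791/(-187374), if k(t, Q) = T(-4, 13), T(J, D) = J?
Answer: -1080287/187374 ≈ -5.7654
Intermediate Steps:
k(t, Q) = -4
k(-283, 1/(-57 - 347)) + 330791/(-187374) = -4 + 330791/(-187374) = -4 + 330791*(-1/187374) = -4 - 330791/187374 = -1080287/187374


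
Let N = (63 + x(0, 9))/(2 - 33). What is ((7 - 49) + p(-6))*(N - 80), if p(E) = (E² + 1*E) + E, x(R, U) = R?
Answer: 45774/31 ≈ 1476.6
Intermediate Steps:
p(E) = E² + 2*E (p(E) = (E² + E) + E = (E + E²) + E = E² + 2*E)
N = -63/31 (N = (63 + 0)/(2 - 33) = 63/(-31) = 63*(-1/31) = -63/31 ≈ -2.0323)
((7 - 49) + p(-6))*(N - 80) = ((7 - 49) - 6*(2 - 6))*(-63/31 - 80) = (-42 - 6*(-4))*(-2543/31) = (-42 + 24)*(-2543/31) = -18*(-2543/31) = 45774/31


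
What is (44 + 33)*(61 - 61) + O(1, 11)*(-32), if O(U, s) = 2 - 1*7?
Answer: 160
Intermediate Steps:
O(U, s) = -5 (O(U, s) = 2 - 7 = -5)
(44 + 33)*(61 - 61) + O(1, 11)*(-32) = (44 + 33)*(61 - 61) - 5*(-32) = 77*0 + 160 = 0 + 160 = 160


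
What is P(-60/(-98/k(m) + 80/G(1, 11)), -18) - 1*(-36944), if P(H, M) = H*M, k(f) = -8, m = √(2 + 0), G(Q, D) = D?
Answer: 31782416/859 ≈ 36999.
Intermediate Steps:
m = √2 ≈ 1.4142
P(-60/(-98/k(m) + 80/G(1, 11)), -18) - 1*(-36944) = -60/(-98/(-8) + 80/11)*(-18) - 1*(-36944) = -60/(-98*(-⅛) + 80*(1/11))*(-18) + 36944 = -60/(49/4 + 80/11)*(-18) + 36944 = -60/859/44*(-18) + 36944 = -60*44/859*(-18) + 36944 = -2640/859*(-18) + 36944 = 47520/859 + 36944 = 31782416/859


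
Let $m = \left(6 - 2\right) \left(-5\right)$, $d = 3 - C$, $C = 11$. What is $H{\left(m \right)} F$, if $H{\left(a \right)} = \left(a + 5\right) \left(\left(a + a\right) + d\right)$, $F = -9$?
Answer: $-6480$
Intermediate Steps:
$d = -8$ ($d = 3 - 11 = -8$)
$m = -20$ ($m = 4 \left(-5\right) = -20$)
$H{\left(a \right)} = \left(-8 + 2 a\right) \left(5 + a\right)$ ($H{\left(a \right)} = \left(a + 5\right) \left(\left(a + a\right) - 8\right) = \left(5 + a\right) \left(2 a - 8\right) = \left(5 + a\right) \left(-8 + 2 a\right) = \left(-8 + 2 a\right) \left(5 + a\right)$)
$H{\left(m \right)} F = \left(-40 + 2 \left(-20\right) + 2 \left(-20\right)^{2}\right) \left(-9\right) = \left(-40 - 40 + 2 \cdot 400\right) \left(-9\right) = \left(-40 - 40 + 800\right) \left(-9\right) = 720 \left(-9\right) = -6480$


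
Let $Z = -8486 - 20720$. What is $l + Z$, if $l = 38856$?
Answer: $9650$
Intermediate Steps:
$Z = -29206$
$l + Z = 38856 - 29206 = 9650$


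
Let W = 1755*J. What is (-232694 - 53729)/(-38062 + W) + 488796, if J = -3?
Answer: 21178350715/43327 ≈ 4.8880e+5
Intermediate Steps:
W = -5265 (W = 1755*(-3) = -5265)
(-232694 - 53729)/(-38062 + W) + 488796 = (-232694 - 53729)/(-38062 - 5265) + 488796 = -286423/(-43327) + 488796 = -286423*(-1/43327) + 488796 = 286423/43327 + 488796 = 21178350715/43327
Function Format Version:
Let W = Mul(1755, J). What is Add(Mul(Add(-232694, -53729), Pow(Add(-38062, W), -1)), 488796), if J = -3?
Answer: Rational(21178350715, 43327) ≈ 4.8880e+5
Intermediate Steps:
W = -5265 (W = Mul(1755, -3) = -5265)
Add(Mul(Add(-232694, -53729), Pow(Add(-38062, W), -1)), 488796) = Add(Mul(Add(-232694, -53729), Pow(Add(-38062, -5265), -1)), 488796) = Add(Mul(-286423, Pow(-43327, -1)), 488796) = Add(Mul(-286423, Rational(-1, 43327)), 488796) = Add(Rational(286423, 43327), 488796) = Rational(21178350715, 43327)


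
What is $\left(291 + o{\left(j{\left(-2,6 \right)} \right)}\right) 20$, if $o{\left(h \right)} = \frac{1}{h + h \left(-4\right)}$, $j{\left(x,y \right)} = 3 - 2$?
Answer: $\frac{17440}{3} \approx 5813.3$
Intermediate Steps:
$j{\left(x,y \right)} = 1$ ($j{\left(x,y \right)} = 3 - 2 = 1$)
$o{\left(h \right)} = - \frac{1}{3 h}$ ($o{\left(h \right)} = \frac{1}{h - 4 h} = \frac{1}{\left(-3\right) h} = - \frac{1}{3 h}$)
$\left(291 + o{\left(j{\left(-2,6 \right)} \right)}\right) 20 = \left(291 - \frac{1}{3 \cdot 1}\right) 20 = \left(291 - \frac{1}{3}\right) 20 = \frac{872}{3} \cdot 20 = \frac{17440}{3}$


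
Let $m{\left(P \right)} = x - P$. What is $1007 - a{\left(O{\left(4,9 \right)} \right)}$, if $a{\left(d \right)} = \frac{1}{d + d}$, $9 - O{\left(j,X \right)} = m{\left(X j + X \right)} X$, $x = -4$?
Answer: $\frac{906299}{900} \approx 1007.0$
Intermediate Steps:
$m{\left(P \right)} = -4 - P$
$O{\left(j,X \right)} = 9 - X \left(-4 - X - X j\right)$ ($O{\left(j,X \right)} = 9 - \left(-4 - \left(X j + X\right)\right) X = 9 - \left(-4 - \left(X + X j\right)\right) X = 9 - \left(-4 - X - X j\right) X = 9 - X \left(-4 - X - X j\right)$)
$a{\left(d \right)} = \frac{1}{2 d}$
$1007 - a{\left(O{\left(4,9 \right)} \right)} = 1007 - \frac{1}{2 \left(9 + 9 \left(4 + 9 \left(1 + 4\right)\right)\right)} = 1007 - \frac{1}{2 \left(9 + 9 \left(4 + 9 \cdot 5\right)\right)} = 1007 - \frac{1}{2 \left(9 + 9 \left(4 + 45\right)\right)} = 1007 - \frac{1}{2 \left(9 + 9 \cdot 49\right)} = 1007 - \frac{1}{2 \left(9 + 441\right)} = 1007 - \frac{1}{2 \cdot 450} = 1007 - \frac{1}{2} \cdot \frac{1}{450} = 1007 - \frac{1}{900} = \frac{906299}{900}$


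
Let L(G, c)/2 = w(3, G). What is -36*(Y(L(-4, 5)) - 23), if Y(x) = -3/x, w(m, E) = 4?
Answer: 1683/2 ≈ 841.50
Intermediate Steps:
L(G, c) = 8 (L(G, c) = 2*4 = 8)
-36*(Y(L(-4, 5)) - 23) = -36*(-3/8 - 23) = -36*(-187/8) = 1683/2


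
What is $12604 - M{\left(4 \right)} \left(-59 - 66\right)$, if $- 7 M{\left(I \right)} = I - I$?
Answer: $12604$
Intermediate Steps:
$M{\left(I \right)} = 0$ ($M{\left(I \right)} = - \frac{I - I}{7} = \left(- \frac{1}{7}\right) 0 = 0$)
$12604 - M{\left(4 \right)} \left(-59 - 66\right) = 12604 - 0 \left(-59 - 66\right) = 12604 - 0 \left(-125\right) = 12604 - 0 = 12604 + 0 = 12604$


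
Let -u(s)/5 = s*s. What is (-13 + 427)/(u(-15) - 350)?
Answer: -414/1475 ≈ -0.28068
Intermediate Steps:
u(s) = -5*s² (u(s) = -5*s*s = -5*s²)
(-13 + 427)/(u(-15) - 350) = (-13 + 427)/(-5*(-15)² - 350) = 414/(-5*225 - 350) = 414/(-1125 - 350) = 414/(-1475) = 414*(-1/1475) = -414/1475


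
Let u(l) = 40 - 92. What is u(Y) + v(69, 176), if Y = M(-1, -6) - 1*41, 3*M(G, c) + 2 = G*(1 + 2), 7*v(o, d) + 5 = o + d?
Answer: -124/7 ≈ -17.714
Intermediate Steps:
v(o, d) = -5/7 + d/7 + o/7 (v(o, d) = -5/7 + (o + d)/7 = -5/7 + (d + o)/7 = -5/7 + (d/7 + o/7) = -5/7 + d/7 + o/7)
M(G, c) = -⅔ + G (M(G, c) = -⅔ + (G*(1 + 2))/3 = -⅔ + (G*3)/3 = -⅔ + (3*G)/3 = -⅔ + G)
Y = -128/3 (Y = (-⅔ - 1) - 1*41 = -5/3 - 41 = -128/3 ≈ -42.667)
u(l) = -52
u(Y) + v(69, 176) = -52 + (-5/7 + (⅐)*176 + (⅐)*69) = -52 + (-5/7 + 176/7 + 69/7) = -52 + 240/7 = -124/7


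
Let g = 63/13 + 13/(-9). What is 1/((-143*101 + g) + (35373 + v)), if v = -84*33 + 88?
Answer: 117/2135180 ≈ 5.4796e-5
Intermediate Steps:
g = 398/117 (g = 63*(1/13) + 13*(-⅑) = 63/13 - 13/9 = 398/117 ≈ 3.4017)
v = -2684 (v = -2772 + 88 = -2684)
1/((-143*101 + g) + (35373 + v)) = 1/((-143*101 + 398/117) + (35373 - 2684)) = 1/((-14443 + 398/117) + 32689) = 1/(-1689433/117 + 32689) = 1/(2135180/117) = 117/2135180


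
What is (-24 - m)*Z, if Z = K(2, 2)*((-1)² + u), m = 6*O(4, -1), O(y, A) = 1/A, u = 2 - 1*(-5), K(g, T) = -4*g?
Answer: 1152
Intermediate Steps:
u = 7 (u = 2 + 5 = 7)
m = -6 (m = 6/(-1) = 6*(-1) = -6)
Z = -64 (Z = (-4*2)*((-1)² + 7) = -8*(1 + 7) = -8*8 = -64)
(-24 - m)*Z = (-24 - 1*(-6))*(-64) = (-24 + 6)*(-64) = -18*(-64) = 1152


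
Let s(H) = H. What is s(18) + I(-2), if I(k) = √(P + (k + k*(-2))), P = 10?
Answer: 18 + 2*√3 ≈ 21.464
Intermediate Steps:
I(k) = √(10 - k) (I(k) = √(10 + (k + k*(-2))) = √(10 + (k - 2*k)) = √(10 - k))
s(18) + I(-2) = 18 + √(10 - 1*(-2)) = 18 + √(10 + 2) = 18 + √12 = 18 + 2*√3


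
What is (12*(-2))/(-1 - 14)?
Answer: 8/5 ≈ 1.6000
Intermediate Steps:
(12*(-2))/(-1 - 14) = -24/(-15) = -24*(-1/15) = 8/5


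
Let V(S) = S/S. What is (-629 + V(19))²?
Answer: 394384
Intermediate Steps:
V(S) = 1
(-629 + V(19))² = (-629 + 1)² = (-628)² = 394384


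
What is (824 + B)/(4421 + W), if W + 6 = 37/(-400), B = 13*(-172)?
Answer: -564800/1765963 ≈ -0.31983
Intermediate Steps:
B = -2236
W = -2437/400 (W = -6 + 37/(-400) = -6 + 37*(-1/400) = -6 - 37/400 = -2437/400 ≈ -6.0925)
(824 + B)/(4421 + W) = (824 - 2236)/(4421 - 2437/400) = -1412/1765963/400 = -1412*400/1765963 = -564800/1765963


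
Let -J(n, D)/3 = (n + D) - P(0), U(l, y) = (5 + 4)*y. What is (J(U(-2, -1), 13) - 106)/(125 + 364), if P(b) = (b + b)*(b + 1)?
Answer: -118/489 ≈ -0.24131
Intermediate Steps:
P(b) = 2*b*(1 + b) (P(b) = (2*b)*(1 + b) = 2*b*(1 + b))
U(l, y) = 9*y
J(n, D) = -3*D - 3*n (J(n, D) = -3*((n + D) - 2*0*(1 + 0)) = -3*((D + n) - 2*0) = -3*((D + n) - 1*0) = -3*((D + n) + 0) = -3*(D + n) = -3*D - 3*n)
(J(U(-2, -1), 13) - 106)/(125 + 364) = ((-3*13 - 27*(-1)) - 106)/(125 + 364) = ((-39 - 3*(-9)) - 106)/489 = ((-39 + 27) - 106)*(1/489) = (-12 - 106)*(1/489) = -118*1/489 = -118/489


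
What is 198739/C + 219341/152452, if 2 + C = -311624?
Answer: 19027100219/23754003476 ≈ 0.80101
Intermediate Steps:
C = -311626 (C = -2 - 311624 = -311626)
198739/C + 219341/152452 = 198739/(-311626) + 219341/152452 = 198739*(-1/311626) + 219341*(1/152452) = -198739/311626 + 219341/152452 = 19027100219/23754003476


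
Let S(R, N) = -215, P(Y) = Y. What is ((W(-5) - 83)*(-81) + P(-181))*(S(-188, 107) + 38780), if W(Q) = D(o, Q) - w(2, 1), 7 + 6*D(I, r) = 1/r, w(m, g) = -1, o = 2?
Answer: 252916983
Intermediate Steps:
D(I, r) = -7/6 + 1/(6*r)
W(Q) = 1 + (1 - 7*Q)/(6*Q) (W(Q) = (1 - 7*Q)/(6*Q) - 1*(-1) = (1 - 7*Q)/(6*Q) + 1 = 1 + (1 - 7*Q)/(6*Q))
((W(-5) - 83)*(-81) + P(-181))*(S(-188, 107) + 38780) = (((⅙)*(1 - 1*(-5))/(-5) - 83)*(-81) - 181)*(-215 + 38780) = (((⅙)*(-⅕)*(1 + 5) - 83)*(-81) - 181)*38565 = (((⅙)*(-⅕)*6 - 83)*(-81) - 181)*38565 = ((-⅕ - 83)*(-81) - 181)*38565 = (-416/5*(-81) - 181)*38565 = (33696/5 - 181)*38565 = (32791/5)*38565 = 252916983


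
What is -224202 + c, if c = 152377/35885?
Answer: -8045336393/35885 ≈ -2.2420e+5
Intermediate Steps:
c = 152377/35885 (c = 152377*(1/35885) = 152377/35885 ≈ 4.2463)
-224202 + c = -224202 + 152377/35885 = -8045336393/35885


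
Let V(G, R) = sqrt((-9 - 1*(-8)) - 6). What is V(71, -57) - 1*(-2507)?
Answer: 2507 + I*sqrt(7) ≈ 2507.0 + 2.6458*I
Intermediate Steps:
V(G, R) = I*sqrt(7) (V(G, R) = sqrt((-9 + 8) - 6) = sqrt(-1 - 6) = sqrt(-7) = I*sqrt(7))
V(71, -57) - 1*(-2507) = I*sqrt(7) - 1*(-2507) = I*sqrt(7) + 2507 = 2507 + I*sqrt(7)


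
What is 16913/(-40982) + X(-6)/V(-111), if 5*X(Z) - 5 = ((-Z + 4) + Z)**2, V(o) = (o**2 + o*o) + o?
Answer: -691201131/1675549070 ≈ -0.41252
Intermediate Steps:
V(o) = o + 2*o**2 (V(o) = (o**2 + o**2) + o = 2*o**2 + o = o + 2*o**2)
X(Z) = 21/5 (X(Z) = 1 + ((-Z + 4) + Z)**2/5 = 1 + ((4 - Z) + Z)**2/5 = 1 + (1/5)*4**2 = 1 + (1/5)*16 = 1 + 16/5 = 21/5)
16913/(-40982) + X(-6)/V(-111) = 16913/(-40982) + 21/(5*((-111*(1 + 2*(-111))))) = 16913*(-1/40982) + 21/(5*((-111*(1 - 222)))) = -16913/40982 + 21/(5*((-111*(-221)))) = -16913/40982 + (21/5)/24531 = -16913/40982 + (21/5)*(1/24531) = -16913/40982 + 7/40885 = -691201131/1675549070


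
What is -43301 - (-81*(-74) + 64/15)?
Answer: -739489/15 ≈ -49299.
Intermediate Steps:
-43301 - (-81*(-74) + 64/15) = -43301 - (5994 + 64*(1/15)) = -43301 - (5994 + 64/15) = -43301 - 1*89974/15 = -43301 - 89974/15 = -739489/15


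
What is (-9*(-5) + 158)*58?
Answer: 11774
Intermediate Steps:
(-9*(-5) + 158)*58 = (45 + 158)*58 = 203*58 = 11774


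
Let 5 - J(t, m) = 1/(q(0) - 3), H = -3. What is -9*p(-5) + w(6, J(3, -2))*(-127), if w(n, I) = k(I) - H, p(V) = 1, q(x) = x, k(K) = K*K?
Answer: -36022/9 ≈ -4002.4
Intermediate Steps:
k(K) = K²
J(t, m) = 16/3 (J(t, m) = 5 - 1/(0 - 3) = 5 - 1/(-3) = 5 - 1*(-⅓) = 5 + ⅓ = 16/3)
w(n, I) = 3 + I² (w(n, I) = I² - 1*(-3) = I² + 3 = 3 + I²)
-9*p(-5) + w(6, J(3, -2))*(-127) = -9*1 + (3 + (16/3)²)*(-127) = -9 + (3 + 256/9)*(-127) = -9 + (283/9)*(-127) = -9 - 35941/9 = -36022/9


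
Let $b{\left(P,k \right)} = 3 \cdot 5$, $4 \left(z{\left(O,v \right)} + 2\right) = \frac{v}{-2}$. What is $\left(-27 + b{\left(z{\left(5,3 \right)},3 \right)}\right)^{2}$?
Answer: $144$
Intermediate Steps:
$z{\left(O,v \right)} = -2 - \frac{v}{8}$ ($z{\left(O,v \right)} = -2 + \frac{v \frac{1}{-2}}{4} = -2 + \frac{v \left(- \frac{1}{2}\right)}{4} = -2 + \frac{\left(- \frac{1}{2}\right) v}{4} = -2 - \frac{v}{8}$)
$b{\left(P,k \right)} = 15$
$\left(-27 + b{\left(z{\left(5,3 \right)},3 \right)}\right)^{2} = \left(-27 + 15\right)^{2} = \left(-12\right)^{2} = 144$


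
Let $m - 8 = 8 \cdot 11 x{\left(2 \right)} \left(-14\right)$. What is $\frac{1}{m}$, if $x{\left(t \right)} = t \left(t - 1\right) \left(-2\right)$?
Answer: $\frac{1}{4936} \approx 0.00020259$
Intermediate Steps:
$x{\left(t \right)} = - 2 t \left(-1 + t\right)$ ($x{\left(t \right)} = t \left(-1 + t\right) \left(-2\right) = - 2 t \left(-1 + t\right)$)
$m = 4936$ ($m = 8 + 8 \cdot 11 \cdot 2 \cdot 2 \left(1 - 2\right) \left(-14\right) = 8 + 88 \cdot 2 \cdot 2 \left(1 - 2\right) \left(-14\right) = 8 + 88 \cdot 2 \cdot 2 \left(-1\right) \left(-14\right) = 8 + 88 \left(-4\right) \left(-14\right) = 8 - -4928 = 8 + 4928 = 4936$)
$\frac{1}{m} = \frac{1}{4936}$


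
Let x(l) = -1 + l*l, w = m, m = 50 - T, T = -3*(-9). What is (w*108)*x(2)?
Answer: 7452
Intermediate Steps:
T = 27
m = 23 (m = 50 - 1*27 = 50 - 27 = 23)
w = 23
x(l) = -1 + l**2
(w*108)*x(2) = (23*108)*(-1 + 2**2) = 2484*(-1 + 4) = 2484*3 = 7452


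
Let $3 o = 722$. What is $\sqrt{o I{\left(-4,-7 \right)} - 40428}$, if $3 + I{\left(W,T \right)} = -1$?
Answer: $\frac{2 i \sqrt{93129}}{3} \approx 203.45 i$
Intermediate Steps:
$I{\left(W,T \right)} = -4$ ($I{\left(W,T \right)} = -3 - 1 = -4$)
$o = \frac{722}{3}$ ($o = \frac{1}{3} \cdot 722 = \frac{722}{3} \approx 240.67$)
$\sqrt{o I{\left(-4,-7 \right)} - 40428} = \sqrt{\frac{722}{3} \left(-4\right) - 40428} = \sqrt{- \frac{2888}{3} - 40428} = \sqrt{- \frac{124172}{3}} = \frac{2 i \sqrt{93129}}{3}$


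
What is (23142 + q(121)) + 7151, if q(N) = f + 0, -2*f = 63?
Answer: 60523/2 ≈ 30262.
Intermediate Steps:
f = -63/2 (f = -1/2*63 = -63/2 ≈ -31.500)
q(N) = -63/2 (q(N) = -63/2 + 0 = -63/2)
(23142 + q(121)) + 7151 = (23142 - 63/2) + 7151 = 46221/2 + 7151 = 60523/2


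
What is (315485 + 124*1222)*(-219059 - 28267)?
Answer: -115504457238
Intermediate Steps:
(315485 + 124*1222)*(-219059 - 28267) = (315485 + 151528)*(-247326) = 467013*(-247326) = -115504457238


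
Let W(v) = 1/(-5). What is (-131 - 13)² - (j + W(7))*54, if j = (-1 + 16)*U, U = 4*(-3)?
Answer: 152334/5 ≈ 30467.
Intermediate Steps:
W(v) = -⅕
U = -12
j = -180 (j = (-1 + 16)*(-12) = 15*(-12) = -180)
(-131 - 13)² - (j + W(7))*54 = (-131 - 13)² - (-180 - ⅕)*54 = (-144)² - (-901)*54/5 = 20736 - 1*(-48654/5) = 20736 + 48654/5 = 152334/5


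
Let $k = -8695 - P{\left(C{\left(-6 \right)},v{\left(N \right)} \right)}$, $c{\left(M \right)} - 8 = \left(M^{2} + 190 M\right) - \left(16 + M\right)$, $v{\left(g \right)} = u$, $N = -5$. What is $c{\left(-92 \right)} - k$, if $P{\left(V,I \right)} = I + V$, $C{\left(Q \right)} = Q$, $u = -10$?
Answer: $-253$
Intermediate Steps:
$v{\left(g \right)} = -10$
$c{\left(M \right)} = -8 + M^{2} + 189 M$ ($c{\left(M \right)} = 8 - \left(16 - M^{2} - 189 M\right) = 8 + \left(-16 + M^{2} + 189 M\right) = -8 + M^{2} + 189 M$)
$k = -8679$ ($k = -8695 - \left(-10 - 6\right) = -8695 - -16 = -8695 + 16 = -8679$)
$c{\left(-92 \right)} - k = \left(-8 + \left(-92\right)^{2} + 189 \left(-92\right)\right) - -8679 = \left(-8 + 8464 - 17388\right) + 8679 = -8932 + 8679 = -253$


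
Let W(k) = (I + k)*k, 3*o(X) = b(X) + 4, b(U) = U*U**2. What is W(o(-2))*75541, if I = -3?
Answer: 3928132/9 ≈ 4.3646e+5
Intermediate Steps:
b(U) = U**3
o(X) = 4/3 + X**3/3 (o(X) = (X**3 + 4)/3 = (4 + X**3)/3 = 4/3 + X**3/3)
W(k) = k*(-3 + k) (W(k) = (-3 + k)*k = k*(-3 + k))
W(o(-2))*75541 = ((4/3 + (1/3)*(-2)**3)*(-3 + (4/3 + (1/3)*(-2)**3)))*75541 = ((4/3 + (1/3)*(-8))*(-3 + (4/3 + (1/3)*(-8))))*75541 = ((4/3 - 8/3)*(-3 + (4/3 - 8/3)))*75541 = -4*(-3 - 4/3)/3*75541 = -4/3*(-13/3)*75541 = (52/9)*75541 = 3928132/9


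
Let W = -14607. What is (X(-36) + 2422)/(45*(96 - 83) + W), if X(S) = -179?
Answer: -2243/14022 ≈ -0.15996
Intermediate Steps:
(X(-36) + 2422)/(45*(96 - 83) + W) = (-179 + 2422)/(45*(96 - 83) - 14607) = 2243/(45*13 - 14607) = 2243/(585 - 14607) = 2243/(-14022) = 2243*(-1/14022) = -2243/14022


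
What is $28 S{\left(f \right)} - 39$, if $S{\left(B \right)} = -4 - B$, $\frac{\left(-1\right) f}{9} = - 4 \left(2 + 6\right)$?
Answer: $-8215$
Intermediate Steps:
$f = 288$ ($f = - 9 \left(- 4 \left(2 + 6\right)\right) = - 9 \left(\left(-4\right) 8\right) = \left(-9\right) \left(-32\right) = 288$)
$28 S{\left(f \right)} - 39 = 28 \left(-4 - 288\right) - 39 = 28 \left(-292\right) - 39 = -8176 - 39 = -8215$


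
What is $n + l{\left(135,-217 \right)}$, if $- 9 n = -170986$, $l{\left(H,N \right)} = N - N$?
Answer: $\frac{170986}{9} \approx 18998.0$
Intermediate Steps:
$l{\left(H,N \right)} = 0$
$n = \frac{170986}{9}$ ($n = \left(- \frac{1}{9}\right) \left(-170986\right) = \frac{170986}{9} \approx 18998.0$)
$n + l{\left(135,-217 \right)} = \frac{170986}{9} + 0 = \frac{170986}{9}$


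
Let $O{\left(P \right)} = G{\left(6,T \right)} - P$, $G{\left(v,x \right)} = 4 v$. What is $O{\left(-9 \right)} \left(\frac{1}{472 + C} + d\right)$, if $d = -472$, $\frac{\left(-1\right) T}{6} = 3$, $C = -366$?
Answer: $- \frac{1651023}{106} \approx -15576.0$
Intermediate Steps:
$T = -18$ ($T = \left(-6\right) 3 = -18$)
$O{\left(P \right)} = 24 - P$ ($O{\left(P \right)} = 4 \cdot 6 - P = 24 - P$)
$O{\left(-9 \right)} \left(\frac{1}{472 + C} + d\right) = \left(24 - -9\right) \left(\frac{1}{472 - 366} - 472\right) = \left(24 + 9\right) \left(\frac{1}{106} - 472\right) = 33 \left(\frac{1}{106} - 472\right) = 33 \left(- \frac{50031}{106}\right) = - \frac{1651023}{106}$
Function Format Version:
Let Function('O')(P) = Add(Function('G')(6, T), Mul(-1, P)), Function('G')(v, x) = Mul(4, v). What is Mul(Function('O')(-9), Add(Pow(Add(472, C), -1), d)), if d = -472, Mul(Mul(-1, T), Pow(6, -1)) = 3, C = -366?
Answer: Rational(-1651023, 106) ≈ -15576.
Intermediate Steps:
T = -18 (T = Mul(-6, 3) = -18)
Function('O')(P) = Add(24, Mul(-1, P)) (Function('O')(P) = Add(Mul(4, 6), Mul(-1, P)) = Add(24, Mul(-1, P)))
Mul(Function('O')(-9), Add(Pow(Add(472, C), -1), d)) = Mul(Add(24, Mul(-1, -9)), Add(Pow(Add(472, -366), -1), -472)) = Mul(Add(24, 9), Add(Pow(106, -1), -472)) = Mul(33, Add(Rational(1, 106), -472)) = Mul(33, Rational(-50031, 106)) = Rational(-1651023, 106)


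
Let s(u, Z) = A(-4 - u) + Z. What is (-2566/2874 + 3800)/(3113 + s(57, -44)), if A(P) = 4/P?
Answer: 333018337/269013585 ≈ 1.2379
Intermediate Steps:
s(u, Z) = Z + 4/(-4 - u) (s(u, Z) = 4/(-4 - u) + Z = Z + 4/(-4 - u))
(-2566/2874 + 3800)/(3113 + s(57, -44)) = (-2566/2874 + 3800)/(3113 + (-4 - 44*(4 + 57))/(4 + 57)) = (-2566*1/2874 + 3800)/(3113 + (-4 - 44*61)/61) = (-1283/1437 + 3800)/(3113 + (-4 - 2684)/61) = 5459317/(1437*(3113 + (1/61)*(-2688))) = 5459317/(1437*(3113 - 2688/61)) = 5459317/(1437*(187205/61)) = (5459317/1437)*(61/187205) = 333018337/269013585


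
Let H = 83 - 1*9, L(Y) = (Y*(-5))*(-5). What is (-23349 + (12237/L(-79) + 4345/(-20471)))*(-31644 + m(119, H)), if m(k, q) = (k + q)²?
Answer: -96229127450797/735095 ≈ -1.3091e+8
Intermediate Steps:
L(Y) = 25*Y (L(Y) = -5*Y*(-5) = 25*Y)
H = 74 (H = 83 - 9 = 74)
(-23349 + (12237/L(-79) + 4345/(-20471)))*(-31644 + m(119, H)) = (-23349 + (12237/((25*(-79))) + 4345/(-20471)))*(-31644 + (119 + 74)²) = (-23349 + (12237/(-1975) + 4345*(-1/20471)))*(-31644 + 193²) = (-23349 + (12237*(-1/1975) - 395/1861))*(-31644 + 37249) = (-23349 + (-12237/1975 - 395/1861))*5605 = (-23349 - 23553182/3675475)*5605 = -85842218957/3675475*5605 = -96229127450797/735095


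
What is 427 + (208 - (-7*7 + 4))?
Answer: 680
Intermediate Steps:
427 + (208 - (-7*7 + 4)) = 427 + (208 - (-49 + 4)) = 427 + (208 - 1*(-45)) = 427 + (208 + 45) = 427 + 253 = 680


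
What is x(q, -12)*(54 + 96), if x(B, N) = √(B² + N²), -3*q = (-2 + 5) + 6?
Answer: 450*√17 ≈ 1855.4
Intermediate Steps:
q = -3 (q = -((-2 + 5) + 6)/3 = -(3 + 6)/3 = -⅓*9 = -3)
x(q, -12)*(54 + 96) = √((-3)² + (-12)²)*(54 + 96) = √(9 + 144)*150 = √153*150 = (3*√17)*150 = 450*√17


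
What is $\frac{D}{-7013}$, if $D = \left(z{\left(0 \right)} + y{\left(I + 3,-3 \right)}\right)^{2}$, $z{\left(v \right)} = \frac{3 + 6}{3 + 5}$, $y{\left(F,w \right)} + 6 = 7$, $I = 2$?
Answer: $- \frac{289}{448832} \approx -0.00064389$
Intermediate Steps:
$y{\left(F,w \right)} = 1$ ($y{\left(F,w \right)} = -6 + 7 = 1$)
$z{\left(v \right)} = \frac{9}{8}$
$D = \frac{289}{64}$ ($D = \left(\frac{9}{8} + 1\right)^{2} = \left(\frac{17}{8}\right)^{2} = \frac{289}{64} \approx 4.5156$)
$\frac{D}{-7013} = \frac{289}{64 \left(-7013\right)} = \frac{289}{64} \left(- \frac{1}{7013}\right) = - \frac{289}{448832}$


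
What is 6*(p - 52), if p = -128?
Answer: -1080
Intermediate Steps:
6*(p - 52) = 6*(-128 - 52) = 6*(-180) = -1080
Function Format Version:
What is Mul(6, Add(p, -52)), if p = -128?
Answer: -1080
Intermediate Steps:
Mul(6, Add(p, -52)) = Mul(6, Add(-128, -52)) = Mul(6, -180) = -1080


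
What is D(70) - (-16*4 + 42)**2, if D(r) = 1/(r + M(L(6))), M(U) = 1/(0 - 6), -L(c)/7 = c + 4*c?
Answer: -202790/419 ≈ -483.99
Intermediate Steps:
L(c) = -35*c (L(c) = -7*(c + 4*c) = -35*c)
M(U) = -1/6 (M(U) = 1/(-6) = -1/6)
D(r) = 1/(-1/6 + r) (D(r) = 1/(r - 1/6) = 1/(-1/6 + r))
D(70) - (-16*4 + 42)**2 = 6/(-1 + 6*70) - (-16*4 + 42)**2 = 6/(-1 + 420) - (-64 + 42)**2 = 6/419 - 1*(-22)**2 = 6*(1/419) - 1*484 = 6/419 - 484 = -202790/419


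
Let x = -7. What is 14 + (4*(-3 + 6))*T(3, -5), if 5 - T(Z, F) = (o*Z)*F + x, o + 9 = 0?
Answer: -1462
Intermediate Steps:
o = -9 (o = -9 + 0 = -9)
T(Z, F) = 12 + 9*F*Z (T(Z, F) = 5 - ((-9*Z)*F - 7) = 5 - (-9*F*Z - 7) = 5 - (-7 - 9*F*Z) = 5 + (7 + 9*F*Z) = 12 + 9*F*Z)
14 + (4*(-3 + 6))*T(3, -5) = 14 + (4*(-3 + 6))*(12 + 9*(-5)*3) = 14 + (4*3)*(12 - 135) = 14 + 12*(-123) = 14 - 1476 = -1462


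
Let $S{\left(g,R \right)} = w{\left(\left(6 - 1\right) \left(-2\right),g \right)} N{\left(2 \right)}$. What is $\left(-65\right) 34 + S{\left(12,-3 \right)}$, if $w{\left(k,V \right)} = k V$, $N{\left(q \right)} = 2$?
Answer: $-2450$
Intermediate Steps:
$w{\left(k,V \right)} = V k$
$S{\left(g,R \right)} = - 20 g$ ($S{\left(g,R \right)} = g \left(6 - 1\right) \left(-2\right) 2 = g 5 \left(-2\right) 2 = g \left(-10\right) 2 = - 10 g 2 = - 20 g$)
$\left(-65\right) 34 + S{\left(12,-3 \right)} = \left(-65\right) 34 - 240 = -2210 - 240 = -2450$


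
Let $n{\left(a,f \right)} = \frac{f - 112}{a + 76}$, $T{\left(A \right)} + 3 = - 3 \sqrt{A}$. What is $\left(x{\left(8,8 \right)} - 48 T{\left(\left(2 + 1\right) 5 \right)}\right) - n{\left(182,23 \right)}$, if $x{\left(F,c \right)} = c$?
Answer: $\frac{39305}{258} + 144 \sqrt{15} \approx 710.05$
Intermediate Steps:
$T{\left(A \right)} = -3 - 3 \sqrt{A}$
$n{\left(a,f \right)} = \frac{-112 + f}{76 + a}$
$\left(x{\left(8,8 \right)} - 48 T{\left(\left(2 + 1\right) 5 \right)}\right) - n{\left(182,23 \right)} = \left(8 - 48 \left(-3 - 3 \sqrt{\left(2 + 1\right) 5}\right)\right) - \frac{-112 + 23}{76 + 182} = \left(8 - 48 \left(-3 - 3 \sqrt{3 \cdot 5}\right)\right) - \frac{1}{258} \left(-89\right) = \left(8 - 48 \left(-3 - 3 \sqrt{15}\right)\right) - \frac{1}{258} \left(-89\right) = \left(8 + \left(144 + 144 \sqrt{15}\right)\right) - - \frac{89}{258} = \left(152 + 144 \sqrt{15}\right) + \frac{89}{258} = \frac{39305}{258} + 144 \sqrt{15}$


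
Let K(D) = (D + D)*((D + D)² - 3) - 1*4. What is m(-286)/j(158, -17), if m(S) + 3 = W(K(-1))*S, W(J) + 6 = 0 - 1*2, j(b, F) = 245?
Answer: 457/49 ≈ 9.3265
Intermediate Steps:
K(D) = -4 + 2*D*(-3 + 4*D²) (K(D) = (2*D)*((2*D)² - 3) - 4 = (2*D)*(4*D² - 3) - 4 = (2*D)*(-3 + 4*D²) - 4 = 2*D*(-3 + 4*D²) - 4 = -4 + 2*D*(-3 + 4*D²))
W(J) = -8 (W(J) = -6 + (0 - 1*2) = -6 + (0 - 2) = -6 - 2 = -8)
m(S) = -3 - 8*S
m(-286)/j(158, -17) = (-3 - 8*(-286))/245 = (-3 + 2288)*(1/245) = 2285*(1/245) = 457/49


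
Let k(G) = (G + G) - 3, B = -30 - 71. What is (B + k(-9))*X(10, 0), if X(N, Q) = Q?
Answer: 0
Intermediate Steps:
B = -101
k(G) = -3 + 2*G (k(G) = 2*G - 3 = -3 + 2*G)
(B + k(-9))*X(10, 0) = (-101 + (-3 + 2*(-9)))*0 = (-101 + (-3 - 18))*0 = (-101 - 21)*0 = -122*0 = 0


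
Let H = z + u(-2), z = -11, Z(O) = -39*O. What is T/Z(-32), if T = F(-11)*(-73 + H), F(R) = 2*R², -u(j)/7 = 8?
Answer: -4235/156 ≈ -27.147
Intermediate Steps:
u(j) = -56 (u(j) = -7*8 = -56)
H = -67 (H = -11 - 56 = -67)
T = -33880 (T = (2*(-11)²)*(-73 - 67) = (2*121)*(-140) = 242*(-140) = -33880)
T/Z(-32) = -33880/((-39*(-32))) = -33880/1248 = -33880*1/1248 = -4235/156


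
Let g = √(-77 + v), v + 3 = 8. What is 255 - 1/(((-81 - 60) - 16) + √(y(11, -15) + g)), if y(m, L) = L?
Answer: 255 + 1/(157 - √(-15 + 6*I*√2)) ≈ 255.01 + 0.00016498*I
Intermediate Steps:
v = 5 (v = -3 + 8 = 5)
g = 6*I*√2 (g = √(-77 + 5) = √(-72) = 6*I*√2 ≈ 8.4853*I)
255 - 1/(((-81 - 60) - 16) + √(y(11, -15) + g)) = 255 - 1/(((-81 - 60) - 16) + √(-15 + 6*I*√2)) = 255 - 1/((-141 - 16) + √(-15 + 6*I*√2)) = 255 - 1/(-157 + √(-15 + 6*I*√2))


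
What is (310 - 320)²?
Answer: 100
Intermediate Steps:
(310 - 320)² = (-10)² = 100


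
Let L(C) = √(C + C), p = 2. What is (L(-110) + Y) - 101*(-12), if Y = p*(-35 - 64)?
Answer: 1014 + 2*I*√55 ≈ 1014.0 + 14.832*I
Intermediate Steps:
Y = -198 (Y = 2*(-35 - 64) = 2*(-99) = -198)
L(C) = √2*√C (L(C) = √(2*C) = √2*√C)
(L(-110) + Y) - 101*(-12) = (√2*√(-110) - 198) - 101*(-12) = (√2*(I*√110) - 198) + 1212 = (2*I*√55 - 198) + 1212 = (-198 + 2*I*√55) + 1212 = 1014 + 2*I*√55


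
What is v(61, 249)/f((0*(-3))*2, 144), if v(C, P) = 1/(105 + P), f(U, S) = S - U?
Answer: 1/50976 ≈ 1.9617e-5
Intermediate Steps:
v(61, 249)/f((0*(-3))*2, 144) = 1/((105 + 249)*(144 - 0*(-3)*2)) = 1/(354*(144 - 0*2)) = 1/(354*(144 - 1*0)) = 1/(354*(144 + 0)) = (1/354)/144 = (1/354)*(1/144) = 1/50976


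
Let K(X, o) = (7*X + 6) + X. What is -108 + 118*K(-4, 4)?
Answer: -3176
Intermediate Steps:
K(X, o) = 6 + 8*X (K(X, o) = (6 + 7*X) + X = 6 + 8*X)
-108 + 118*K(-4, 4) = -108 + 118*(6 + 8*(-4)) = -108 + 118*(6 - 32) = -108 + 118*(-26) = -108 - 3068 = -3176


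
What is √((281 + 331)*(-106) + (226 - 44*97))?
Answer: I*√68914 ≈ 262.51*I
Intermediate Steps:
√((281 + 331)*(-106) + (226 - 44*97)) = √(612*(-106) + (226 - 4268)) = √(-64872 - 4042) = √(-68914) = I*√68914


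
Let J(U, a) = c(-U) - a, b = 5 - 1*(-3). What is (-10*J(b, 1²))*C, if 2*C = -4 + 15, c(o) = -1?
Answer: 110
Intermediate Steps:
b = 8 (b = 5 + 3 = 8)
C = 11/2 (C = (-4 + 15)/2 = (½)*11 = 11/2 ≈ 5.5000)
J(U, a) = -1 - a
(-10*J(b, 1²))*C = -10*(-1 - 1*1²)*(11/2) = -10*(-1 - 1*1)*(11/2) = -10*(-1 - 1)*(11/2) = -10*(-2)*(11/2) = 20*(11/2) = 110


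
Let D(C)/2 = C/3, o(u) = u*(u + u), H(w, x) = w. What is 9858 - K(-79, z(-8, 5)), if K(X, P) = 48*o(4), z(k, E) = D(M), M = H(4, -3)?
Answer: 8322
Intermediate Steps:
M = 4
o(u) = 2*u**2 (o(u) = u*(2*u) = 2*u**2)
D(C) = 2*C/3 (D(C) = 2*(C/3) = 2*C/3)
z(k, E) = 8/3 (z(k, E) = (2/3)*4 = 8/3)
K(X, P) = 1536 (K(X, P) = 48*(2*4**2) = 48*(2*16) = 48*32 = 1536)
9858 - K(-79, z(-8, 5)) = 9858 - 1*1536 = 9858 - 1536 = 8322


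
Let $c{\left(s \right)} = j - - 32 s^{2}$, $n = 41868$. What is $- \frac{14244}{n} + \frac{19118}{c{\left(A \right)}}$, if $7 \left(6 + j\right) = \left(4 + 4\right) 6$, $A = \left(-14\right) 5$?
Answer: $- \frac{417969704}{1914773667} \approx -0.21829$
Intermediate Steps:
$A = -70$
$j = \frac{6}{7}$ ($j = -6 + \frac{\left(4 + 4\right) 6}{7} = -6 + \frac{8 \cdot 6}{7} = -6 + \frac{1}{7} \cdot 48 = -6 + \frac{48}{7} = \frac{6}{7} \approx 0.85714$)
$c{\left(s \right)} = \frac{6}{7} + 32 s^{2}$ ($c{\left(s \right)} = \frac{6}{7} - - 32 s^{2} = \frac{6}{7} + 32 s^{2}$)
$- \frac{14244}{n} + \frac{19118}{c{\left(A \right)}} = - \frac{14244}{41868} + \frac{19118}{\frac{6}{7} + 32 \left(-70\right)^{2}} = \left(-14244\right) \frac{1}{41868} + \frac{19118}{\frac{6}{7} + 32 \cdot 4900} = - \frac{1187}{3489} + \frac{19118}{\frac{6}{7} + 156800} = - \frac{1187}{3489} + \frac{19118}{\frac{1097606}{7}} = - \frac{1187}{3489} + 19118 \cdot \frac{7}{1097606} = - \frac{1187}{3489} + \frac{66913}{548803} = - \frac{417969704}{1914773667}$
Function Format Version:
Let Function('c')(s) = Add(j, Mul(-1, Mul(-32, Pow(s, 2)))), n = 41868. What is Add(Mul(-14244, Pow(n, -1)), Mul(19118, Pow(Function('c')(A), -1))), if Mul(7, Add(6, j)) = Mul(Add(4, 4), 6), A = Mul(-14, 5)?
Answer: Rational(-417969704, 1914773667) ≈ -0.21829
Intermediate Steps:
A = -70
j = Rational(6, 7) (j = Add(-6, Mul(Rational(1, 7), Mul(Add(4, 4), 6))) = Add(-6, Mul(Rational(1, 7), Mul(8, 6))) = Add(-6, Mul(Rational(1, 7), 48)) = Add(-6, Rational(48, 7)) = Rational(6, 7) ≈ 0.85714)
Function('c')(s) = Add(Rational(6, 7), Mul(32, Pow(s, 2))) (Function('c')(s) = Add(Rational(6, 7), Mul(-1, Mul(-32, Pow(s, 2)))) = Add(Rational(6, 7), Mul(32, Pow(s, 2))))
Add(Mul(-14244, Pow(n, -1)), Mul(19118, Pow(Function('c')(A), -1))) = Add(Mul(-14244, Pow(41868, -1)), Mul(19118, Pow(Add(Rational(6, 7), Mul(32, Pow(-70, 2))), -1))) = Add(Mul(-14244, Rational(1, 41868)), Mul(19118, Pow(Add(Rational(6, 7), Mul(32, 4900)), -1))) = Add(Rational(-1187, 3489), Mul(19118, Pow(Add(Rational(6, 7), 156800), -1))) = Add(Rational(-1187, 3489), Mul(19118, Pow(Rational(1097606, 7), -1))) = Add(Rational(-1187, 3489), Mul(19118, Rational(7, 1097606))) = Add(Rational(-1187, 3489), Rational(66913, 548803)) = Rational(-417969704, 1914773667)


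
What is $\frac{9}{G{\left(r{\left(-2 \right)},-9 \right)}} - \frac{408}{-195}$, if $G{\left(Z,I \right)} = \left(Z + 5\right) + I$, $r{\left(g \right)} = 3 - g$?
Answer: $\frac{721}{65} \approx 11.092$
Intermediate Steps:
$G{\left(Z,I \right)} = 5 + I + Z$ ($G{\left(Z,I \right)} = \left(5 + Z\right) + I = 5 + I + Z$)
$\frac{9}{G{\left(r{\left(-2 \right)},-9 \right)}} - \frac{408}{-195} = \frac{9}{5 - 9 + \left(3 - -2\right)} - \frac{408}{-195} = \frac{9}{5 - 9 + \left(3 + 2\right)} - - \frac{136}{65} = \frac{9}{5 - 9 + 5} + \frac{136}{65} = \frac{9}{1} + \frac{136}{65} = 9 \cdot 1 + \frac{136}{65} = 9 + \frac{136}{65} = \frac{721}{65}$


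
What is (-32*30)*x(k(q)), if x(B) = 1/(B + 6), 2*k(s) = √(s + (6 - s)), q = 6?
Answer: -3840/23 + 320*√6/23 ≈ -132.88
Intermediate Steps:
k(s) = √6/2 (k(s) = √(s + (6 - s))/2 = √6/2)
x(B) = 1/(6 + B)
(-32*30)*x(k(q)) = (-32*30)/(6 + √6/2) = -960/(6 + √6/2)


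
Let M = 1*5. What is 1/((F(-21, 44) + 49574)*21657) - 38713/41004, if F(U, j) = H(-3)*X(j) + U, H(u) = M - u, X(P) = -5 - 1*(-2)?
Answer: -13841827368095/14660974090404 ≈ -0.94413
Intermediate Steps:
M = 5
X(P) = -3 (X(P) = -5 + 2 = -3)
H(u) = 5 - u
F(U, j) = -24 + U (F(U, j) = (5 - 1*(-3))*(-3) + U = (5 + 3)*(-3) + U = 8*(-3) + U = -24 + U)
1/((F(-21, 44) + 49574)*21657) - 38713/41004 = 1/(((-24 - 21) + 49574)*21657) - 38713/41004 = (1/21657)/(-45 + 49574) - 38713*1/41004 = (1/21657)/49529 - 38713/41004 = (1/49529)*(1/21657) - 38713/41004 = 1/1072649553 - 38713/41004 = -13841827368095/14660974090404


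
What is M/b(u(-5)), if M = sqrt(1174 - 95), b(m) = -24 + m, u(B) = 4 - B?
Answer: -sqrt(1079)/15 ≈ -2.1899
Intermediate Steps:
M = sqrt(1079) ≈ 32.848
M/b(u(-5)) = sqrt(1079)/(-24 + (4 - 1*(-5))) = sqrt(1079)/(-24 + (4 + 5)) = sqrt(1079)/(-24 + 9) = sqrt(1079)/(-15) = sqrt(1079)*(-1/15) = -sqrt(1079)/15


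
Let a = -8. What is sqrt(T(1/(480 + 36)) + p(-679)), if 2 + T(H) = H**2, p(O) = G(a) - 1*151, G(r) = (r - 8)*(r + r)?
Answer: 7*sqrt(559681)/516 ≈ 10.149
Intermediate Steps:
G(r) = 2*r*(-8 + r) (G(r) = (-8 + r)*(2*r) = 2*r*(-8 + r))
p(O) = 105 (p(O) = 2*(-8)*(-8 - 8) - 1*151 = 2*(-8)*(-16) - 151 = 256 - 151 = 105)
T(H) = -2 + H**2
sqrt(T(1/(480 + 36)) + p(-679)) = sqrt((-2 + (1/(480 + 36))**2) + 105) = sqrt((-2 + (1/516)**2) + 105) = sqrt((-2 + 1/266256) + 105) = sqrt(-532511/266256 + 105) = sqrt(27424369/266256) = 7*sqrt(559681)/516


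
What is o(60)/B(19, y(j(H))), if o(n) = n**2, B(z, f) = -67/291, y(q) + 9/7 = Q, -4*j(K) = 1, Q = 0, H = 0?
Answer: -1047600/67 ≈ -15636.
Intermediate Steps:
j(K) = -1/4 (j(K) = -1/4*1 = -1/4)
y(q) = -9/7 (y(q) = -9/7 + 0 = -9/7)
B(z, f) = -67/291 (B(z, f) = -67*1/291 = -67/291)
o(60)/B(19, y(j(H))) = 60**2/(-67/291) = 3600*(-291/67) = -1047600/67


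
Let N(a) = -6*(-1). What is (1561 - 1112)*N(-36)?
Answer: 2694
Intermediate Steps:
N(a) = 6
(1561 - 1112)*N(-36) = (1561 - 1112)*6 = 449*6 = 2694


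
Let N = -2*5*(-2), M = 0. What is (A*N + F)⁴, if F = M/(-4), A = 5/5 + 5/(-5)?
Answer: 0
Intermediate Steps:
A = 0 (A = 5*(⅕) + 5*(-⅕) = 1 - 1 = 0)
N = 20 (N = -10*(-2) = 20)
F = 0 (F = 0/(-4) = 0*(-¼) = 0)
(A*N + F)⁴ = (0*20 + 0)⁴ = (0 + 0)⁴ = 0⁴ = 0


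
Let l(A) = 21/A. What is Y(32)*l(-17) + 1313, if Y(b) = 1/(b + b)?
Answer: 1428523/1088 ≈ 1313.0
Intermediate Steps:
Y(b) = 1/(2*b)
Y(32)*l(-17) + 1313 = ((1/2)/32)*(21/(-17)) + 1313 = ((1/2)*(1/32))*(21*(-1/17)) + 1313 = (1/64)*(-21/17) + 1313 = -21/1088 + 1313 = 1428523/1088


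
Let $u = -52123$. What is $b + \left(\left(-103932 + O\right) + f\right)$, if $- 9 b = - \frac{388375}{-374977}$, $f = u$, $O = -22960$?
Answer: $- \frac{604138957270}{3374793} \approx -1.7902 \cdot 10^{5}$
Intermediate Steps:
$f = -52123$
$b = - \frac{388375}{3374793}$ ($b = - \frac{\left(-388375\right) \frac{1}{-374977}}{9} = - \frac{\left(-388375\right) \left(- \frac{1}{374977}\right)}{9} = \left(- \frac{1}{9}\right) \frac{388375}{374977} = - \frac{388375}{3374793} \approx -0.11508$)
$b + \left(\left(-103932 + O\right) + f\right) = - \frac{388375}{3374793} - 179015 = - \frac{604138957270}{3374793}$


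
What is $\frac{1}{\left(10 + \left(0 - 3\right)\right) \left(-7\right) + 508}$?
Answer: $\frac{1}{459} \approx 0.0021787$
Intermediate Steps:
$\frac{1}{\left(10 + \left(0 - 3\right)\right) \left(-7\right) + 508} = \frac{1}{\left(10 - 3\right) \left(-7\right) + 508} = \frac{1}{7 \left(-7\right) + 508} = \frac{1}{-49 + 508} = \frac{1}{459}$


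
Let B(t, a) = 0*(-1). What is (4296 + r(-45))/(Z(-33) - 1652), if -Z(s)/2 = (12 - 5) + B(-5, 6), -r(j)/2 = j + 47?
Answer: -2146/833 ≈ -2.5762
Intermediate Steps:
r(j) = -94 - 2*j (r(j) = -2*(j + 47) = -2*(47 + j) = -94 - 2*j)
B(t, a) = 0
Z(s) = -14 (Z(s) = -2*((12 - 5) + 0) = -2*(7 + 0) = -2*7 = -14)
(4296 + r(-45))/(Z(-33) - 1652) = (4296 + (-94 - 2*(-45)))/(-14 - 1652) = (4296 + (-94 + 90))/(-1666) = (4296 - 4)*(-1/1666) = 4292*(-1/1666) = -2146/833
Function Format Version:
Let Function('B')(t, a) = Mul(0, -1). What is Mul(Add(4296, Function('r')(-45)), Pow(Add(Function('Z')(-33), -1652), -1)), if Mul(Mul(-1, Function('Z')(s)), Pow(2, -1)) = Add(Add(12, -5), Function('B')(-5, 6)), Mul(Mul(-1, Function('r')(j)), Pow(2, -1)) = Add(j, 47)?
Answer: Rational(-2146, 833) ≈ -2.5762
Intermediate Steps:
Function('r')(j) = Add(-94, Mul(-2, j)) (Function('r')(j) = Mul(-2, Add(j, 47)) = Mul(-2, Add(47, j)) = Add(-94, Mul(-2, j)))
Function('B')(t, a) = 0
Function('Z')(s) = -14 (Function('Z')(s) = Mul(-2, Add(Add(12, -5), 0)) = Mul(-2, Add(7, 0)) = Mul(-2, 7) = -14)
Mul(Add(4296, Function('r')(-45)), Pow(Add(Function('Z')(-33), -1652), -1)) = Mul(Add(4296, Add(-94, Mul(-2, -45))), Pow(Add(-14, -1652), -1)) = Mul(Add(4296, Add(-94, 90)), Pow(-1666, -1)) = Mul(Add(4296, -4), Rational(-1, 1666)) = Mul(4292, Rational(-1, 1666)) = Rational(-2146, 833)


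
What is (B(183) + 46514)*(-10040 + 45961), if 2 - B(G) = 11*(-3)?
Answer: 1672086629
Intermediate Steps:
B(G) = 35 (B(G) = 2 - 11*(-3) = 2 - 1*(-33) = 2 + 33 = 35)
(B(183) + 46514)*(-10040 + 45961) = (35 + 46514)*(-10040 + 45961) = 46549*35921 = 1672086629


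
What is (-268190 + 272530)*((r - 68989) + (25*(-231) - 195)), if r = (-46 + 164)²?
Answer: -264891900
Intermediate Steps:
r = 13924 (r = 118² = 13924)
(-268190 + 272530)*((r - 68989) + (25*(-231) - 195)) = (-268190 + 272530)*((13924 - 68989) + (25*(-231) - 195)) = 4340*(-55065 + (-5775 - 195)) = 4340*(-55065 - 5970) = 4340*(-61035) = -264891900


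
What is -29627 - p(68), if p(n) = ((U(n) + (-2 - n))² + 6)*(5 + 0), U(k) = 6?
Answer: -50137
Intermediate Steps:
p(n) = 30 + 5*(4 - n)² (p(n) = ((6 + (-2 - n))² + 6)*(5 + 0) = ((4 - n)² + 6)*5 = (6 + (4 - n)²)*5 = 30 + 5*(4 - n)²)
-29627 - p(68) = -29627 - (30 + 5*(-4 + 68)²) = -29627 - (30 + 5*64²) = -29627 - (30 + 5*4096) = -29627 - (30 + 20480) = -29627 - 1*20510 = -29627 - 20510 = -50137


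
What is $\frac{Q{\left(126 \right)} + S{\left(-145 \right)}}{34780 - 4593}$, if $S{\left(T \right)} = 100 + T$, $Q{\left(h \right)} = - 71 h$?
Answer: $- \frac{8991}{30187} \approx -0.29784$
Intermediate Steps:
$\frac{Q{\left(126 \right)} + S{\left(-145 \right)}}{34780 - 4593} = \frac{\left(-71\right) 126 + \left(100 - 145\right)}{34780 - 4593} = \frac{-8946 - 45}{30187} = \left(-8991\right) \frac{1}{30187} = - \frac{8991}{30187}$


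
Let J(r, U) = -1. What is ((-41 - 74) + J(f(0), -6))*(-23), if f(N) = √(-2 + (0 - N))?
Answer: 2668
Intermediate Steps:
f(N) = √(-2 - N)
((-41 - 74) + J(f(0), -6))*(-23) = ((-41 - 74) - 1)*(-23) = (-115 - 1)*(-23) = -116*(-23) = 2668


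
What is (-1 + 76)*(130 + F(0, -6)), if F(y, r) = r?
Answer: 9300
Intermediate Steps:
(-1 + 76)*(130 + F(0, -6)) = (-1 + 76)*(130 - 6) = 75*124 = 9300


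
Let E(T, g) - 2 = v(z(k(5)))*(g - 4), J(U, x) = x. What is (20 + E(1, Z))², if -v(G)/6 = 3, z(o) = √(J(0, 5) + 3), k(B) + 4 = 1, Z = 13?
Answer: 19600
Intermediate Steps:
k(B) = -3 (k(B) = -4 + 1 = -3)
z(o) = 2*√2 (z(o) = √(5 + 3) = √8 = 2*√2)
v(G) = -18 (v(G) = -6*3 = -18)
E(T, g) = 74 - 18*g (E(T, g) = 2 - 18*(g - 4) = 2 - 18*(-4 + g) = 2 + (72 - 18*g) = 74 - 18*g)
(20 + E(1, Z))² = (20 + (74 - 18*13))² = (20 + (74 - 234))² = (20 - 160)² = (-140)² = 19600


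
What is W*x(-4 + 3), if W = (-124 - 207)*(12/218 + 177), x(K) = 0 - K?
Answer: -6387969/109 ≈ -58605.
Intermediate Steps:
x(K) = -K
W = -6387969/109 (W = -331*(12*(1/218) + 177) = -331*(6/109 + 177) = -331*19299/109 = -6387969/109 ≈ -58605.)
W*x(-4 + 3) = -(-6387969)*(-4 + 3)/109 = -(-6387969)*(-1)/109 = -6387969/109*1 = -6387969/109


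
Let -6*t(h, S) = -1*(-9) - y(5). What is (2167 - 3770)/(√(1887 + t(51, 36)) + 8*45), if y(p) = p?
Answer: -1731240/383141 + 1603*√16977/383141 ≈ -3.9734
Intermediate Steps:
t(h, S) = -⅔ (t(h, S) = -(-1*(-9) - 1*5)/6 = -(9 - 5)/6 = -⅙*4 = -⅔)
(2167 - 3770)/(√(1887 + t(51, 36)) + 8*45) = (2167 - 3770)/(√(1887 - ⅔) + 8*45) = -1603/(√(5659/3) + 360) = -1603/(√16977/3 + 360) = -1603/(360 + √16977/3)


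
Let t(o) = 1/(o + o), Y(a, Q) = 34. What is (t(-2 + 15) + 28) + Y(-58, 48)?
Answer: 1613/26 ≈ 62.038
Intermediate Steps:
t(o) = 1/(2*o)
(t(-2 + 15) + 28) + Y(-58, 48) = (1/(2*(-2 + 15)) + 28) + 34 = ((1/2)/13 + 28) + 34 = ((1/2)*(1/13) + 28) + 34 = (1/26 + 28) + 34 = 729/26 + 34 = 1613/26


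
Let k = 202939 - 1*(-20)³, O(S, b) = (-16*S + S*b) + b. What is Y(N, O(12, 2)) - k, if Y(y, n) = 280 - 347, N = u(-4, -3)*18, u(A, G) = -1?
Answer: -211006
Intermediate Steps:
O(S, b) = b - 16*S + S*b
N = -18 (N = -1*18 = -18)
k = 210939 (k = 202939 - 1*(-8000) = 202939 + 8000 = 210939)
Y(y, n) = -67
Y(N, O(12, 2)) - k = -67 - 1*210939 = -67 - 210939 = -211006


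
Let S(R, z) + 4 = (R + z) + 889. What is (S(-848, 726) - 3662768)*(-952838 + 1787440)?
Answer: -3056316697010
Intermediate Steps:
S(R, z) = 885 + R + z (S(R, z) = -4 + ((R + z) + 889) = -4 + (889 + R + z) = 885 + R + z)
(S(-848, 726) - 3662768)*(-952838 + 1787440) = ((885 - 848 + 726) - 3662768)*(-952838 + 1787440) = (763 - 3662768)*834602 = -3662005*834602 = -3056316697010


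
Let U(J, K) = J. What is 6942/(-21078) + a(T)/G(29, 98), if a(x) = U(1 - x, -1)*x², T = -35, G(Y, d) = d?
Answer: 1579693/3513 ≈ 449.67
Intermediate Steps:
a(x) = x²*(1 - x) (a(x) = (1 - x)*x² = x²*(1 - x))
6942/(-21078) + a(T)/G(29, 98) = 6942/(-21078) + ((-35)²*(1 - 1*(-35)))/98 = 6942*(-1/21078) + (1225*(1 + 35))*(1/98) = -1157/3513 + (1225*36)*(1/98) = -1157/3513 + 44100*(1/98) = -1157/3513 + 450 = 1579693/3513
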